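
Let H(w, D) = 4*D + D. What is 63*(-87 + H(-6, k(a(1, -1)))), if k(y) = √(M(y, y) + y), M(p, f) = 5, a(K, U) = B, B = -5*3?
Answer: -5481 + 315*I*√10 ≈ -5481.0 + 996.12*I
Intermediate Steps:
B = -15
a(K, U) = -15
k(y) = √(5 + y)
H(w, D) = 5*D
63*(-87 + H(-6, k(a(1, -1)))) = 63*(-87 + 5*√(5 - 15)) = 63*(-87 + 5*√(-10)) = 63*(-87 + 5*(I*√10)) = 63*(-87 + 5*I*√10) = -5481 + 315*I*√10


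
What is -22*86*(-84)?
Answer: 158928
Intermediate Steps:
-22*86*(-84) = -1892*(-84) = 158928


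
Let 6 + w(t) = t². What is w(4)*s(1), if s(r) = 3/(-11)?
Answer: -30/11 ≈ -2.7273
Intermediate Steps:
w(t) = -6 + t²
s(r) = -3/11 (s(r) = 3*(-1/11) = -3/11)
w(4)*s(1) = (-6 + 4²)*(-3/11) = (-6 + 16)*(-3/11) = 10*(-3/11) = -30/11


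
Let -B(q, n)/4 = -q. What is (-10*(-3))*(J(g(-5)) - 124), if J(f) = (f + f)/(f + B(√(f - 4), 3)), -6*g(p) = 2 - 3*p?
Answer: -3139932/845 + 816*I*√246/845 ≈ -3715.9 + 15.146*I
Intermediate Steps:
g(p) = -⅓ + p/2 (g(p) = -(2 - 3*p)/6 = -⅓ + p/2)
B(q, n) = 4*q (B(q, n) = -(-4)*q = 4*q)
J(f) = 2*f/(f + 4*√(-4 + f)) (J(f) = (f + f)/(f + 4*√(f - 4)) = (2*f)/(f + 4*√(-4 + f)) = 2*f/(f + 4*√(-4 + f)))
(-10*(-3))*(J(g(-5)) - 124) = (-10*(-3))*(2*(-⅓ + (½)*(-5))/((-⅓ + (½)*(-5)) + 4*√(-4 + (-⅓ + (½)*(-5)))) - 124) = 30*(2*(-⅓ - 5/2)/((-⅓ - 5/2) + 4*√(-4 + (-⅓ - 5/2))) - 124) = 30*(2*(-17/6)/(-17/6 + 4*√(-4 - 17/6)) - 124) = 30*(2*(-17/6)/(-17/6 + 4*√(-41/6)) - 124) = 30*(2*(-17/6)/(-17/6 + 4*(I*√246/6)) - 124) = 30*(2*(-17/6)/(-17/6 + 2*I*√246/3) - 124) = 30*(-17/(3*(-17/6 + 2*I*√246/3)) - 124) = 30*(-124 - 17/(3*(-17/6 + 2*I*√246/3))) = -3720 - 170/(-17/6 + 2*I*√246/3)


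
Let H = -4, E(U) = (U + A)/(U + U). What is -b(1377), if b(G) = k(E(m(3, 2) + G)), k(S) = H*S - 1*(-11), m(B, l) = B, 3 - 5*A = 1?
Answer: -15524/1725 ≈ -8.9994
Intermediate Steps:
A = ⅖ (A = ⅗ - ⅕*1 = ⅗ - ⅕ = ⅖ ≈ 0.40000)
E(U) = (⅖ + U)/(2*U) (E(U) = (U + ⅖)/(U + U) = (⅖ + U)/((2*U)) = (⅖ + U)*(1/(2*U)) = (⅖ + U)/(2*U))
k(S) = 11 - 4*S (k(S) = -4*S - 1*(-11) = -4*S + 11 = 11 - 4*S)
b(G) = 11 - 2*(17 + 5*G)/(5*(3 + G)) (b(G) = 11 - 2*(2 + 5*(3 + G))/(5*(3 + G)) = 11 - 2*(2 + (15 + 5*G))/(5*(3 + G)) = 11 - 2*(17 + 5*G)/(5*(3 + G)))
-b(1377) = -(131 + 45*1377)/(5*(3 + 1377)) = -(131 + 61965)/(5*1380) = -62096/(5*1380) = -1*15524/1725 = -15524/1725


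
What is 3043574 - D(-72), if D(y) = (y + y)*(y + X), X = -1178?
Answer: 2863574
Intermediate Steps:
D(y) = 2*y*(-1178 + y) (D(y) = (y + y)*(y - 1178) = (2*y)*(-1178 + y) = 2*y*(-1178 + y))
3043574 - D(-72) = 3043574 - 2*(-72)*(-1178 - 72) = 3043574 - 2*(-72)*(-1250) = 3043574 - 1*180000 = 3043574 - 180000 = 2863574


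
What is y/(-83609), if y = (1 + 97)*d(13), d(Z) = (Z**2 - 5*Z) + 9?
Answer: -11074/83609 ≈ -0.13245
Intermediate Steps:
d(Z) = 9 + Z**2 - 5*Z
y = 11074 (y = (1 + 97)*(9 + 13**2 - 5*13) = 98*(9 + 169 - 65) = 98*113 = 11074)
y/(-83609) = 11074/(-83609) = 11074*(-1/83609) = -11074/83609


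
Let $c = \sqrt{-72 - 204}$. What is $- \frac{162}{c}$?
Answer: $\frac{27 i \sqrt{69}}{23} \approx 9.7513 i$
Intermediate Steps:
$c = 2 i \sqrt{69}$ ($c = \sqrt{-276} = 2 i \sqrt{69} \approx 16.613 i$)
$- \frac{162}{c} = - \frac{162}{2 i \sqrt{69}} = - 162 \left(- \frac{i \sqrt{69}}{138}\right) = \frac{27 i \sqrt{69}}{23}$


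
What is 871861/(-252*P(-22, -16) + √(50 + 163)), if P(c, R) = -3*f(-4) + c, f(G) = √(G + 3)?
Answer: 871861/(5544 + √213 + 756*I) ≈ 154.0 - 20.945*I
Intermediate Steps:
f(G) = √(3 + G)
P(c, R) = c - 3*I (P(c, R) = -3*√(3 - 4) + c = -3*I + c = c - 3*I)
871861/(-252*P(-22, -16) + √(50 + 163)) = 871861/(-252*(-22 - 3*I) + √(50 + 163)) = 871861/((5544 + 756*I) + √213) = 871861/(5544 + √213 + 756*I)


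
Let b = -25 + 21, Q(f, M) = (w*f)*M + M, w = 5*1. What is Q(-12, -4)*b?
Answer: -944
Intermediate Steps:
w = 5
Q(f, M) = M + 5*M*f (Q(f, M) = (5*f)*M + M = 5*M*f + M = M + 5*M*f)
b = -4
Q(-12, -4)*b = -4*(1 + 5*(-12))*(-4) = -4*(1 - 60)*(-4) = -4*(-59)*(-4) = 236*(-4) = -944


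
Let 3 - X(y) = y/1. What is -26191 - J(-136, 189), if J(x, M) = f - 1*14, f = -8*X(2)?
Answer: -26169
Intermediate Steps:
X(y) = 3 - y (X(y) = 3 - y/1 = 3 - y)
f = -8 (f = -8*(3 - 1*2) = -8*(3 - 2) = -8*1 = -8)
J(x, M) = -22 (J(x, M) = -8 - 1*14 = -8 - 14 = -22)
-26191 - J(-136, 189) = -26191 - 1*(-22) = -26191 + 22 = -26169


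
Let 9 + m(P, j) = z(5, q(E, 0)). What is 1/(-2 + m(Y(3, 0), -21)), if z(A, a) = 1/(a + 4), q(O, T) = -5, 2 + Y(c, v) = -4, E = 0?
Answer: -1/12 ≈ -0.083333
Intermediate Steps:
Y(c, v) = -6 (Y(c, v) = -2 - 4 = -6)
z(A, a) = 1/(4 + a)
m(P, j) = -10 (m(P, j) = -9 + 1/(4 - 5) = -9 + 1/(-1) = -9 - 1 = -10)
1/(-2 + m(Y(3, 0), -21)) = 1/(-2 - 10) = 1/(-12) = -1/12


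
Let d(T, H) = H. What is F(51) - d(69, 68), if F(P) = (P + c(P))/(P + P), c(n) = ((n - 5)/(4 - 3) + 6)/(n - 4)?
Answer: -323543/4794 ≈ -67.489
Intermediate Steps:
c(n) = (1 + n)/(-4 + n) (c(n) = ((-5 + n)/1 + 6)/(-4 + n) = ((-5 + n)*1 + 6)/(-4 + n) = ((-5 + n) + 6)/(-4 + n) = (1 + n)/(-4 + n))
F(P) = (P + (1 + P)/(-4 + P))/(2*P) (F(P) = (P + (1 + P)/(-4 + P))/(P + P) = (P + (1 + P)/(-4 + P))/((2*P)) = (P + (1 + P)/(-4 + P))*(1/(2*P)) = (P + (1 + P)/(-4 + P))/(2*P))
F(51) - d(69, 68) = (1/2)*(1 + 51 + 51*(-4 + 51))/(51*(-4 + 51)) - 1*68 = (1/2)*(1/51)*(1 + 51 + 51*47)/47 - 68 = (1/2)*(1/51)*(1/47)*(1 + 51 + 2397) - 68 = (1/2)*(1/51)*(1/47)*2449 - 68 = 2449/4794 - 68 = -323543/4794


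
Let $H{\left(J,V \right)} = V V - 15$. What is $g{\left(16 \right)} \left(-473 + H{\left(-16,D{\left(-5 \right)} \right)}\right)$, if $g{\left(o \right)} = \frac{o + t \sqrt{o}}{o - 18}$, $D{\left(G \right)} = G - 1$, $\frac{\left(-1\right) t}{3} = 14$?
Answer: $-34352$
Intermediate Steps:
$t = -42$ ($t = \left(-3\right) 14 = -42$)
$D{\left(G \right)} = -1 + G$ ($D{\left(G \right)} = G - 1 = -1 + G$)
$g{\left(o \right)} = \frac{o - 42 \sqrt{o}}{-18 + o}$ ($g{\left(o \right)} = \frac{o - 42 \sqrt{o}}{o - 18} = \frac{o - 42 \sqrt{o}}{-18 + o}$)
$H{\left(J,V \right)} = -15 + V^{2}$ ($H{\left(J,V \right)} = V^{2} - 15 = -15 + V^{2}$)
$g{\left(16 \right)} \left(-473 + H{\left(-16,D{\left(-5 \right)} \right)}\right) = \frac{16 - 42 \sqrt{16}}{-18 + 16} \left(-473 - \left(15 - \left(-1 - 5\right)^{2}\right)\right) = \frac{16 - 168}{-2} \left(-473 - \left(15 - \left(-6\right)^{2}\right)\right) = - \frac{16 - 168}{2} \left(-473 + \left(-15 + 36\right)\right) = \left(- \frac{1}{2}\right) \left(-152\right) \left(-473 + 21\right) = 76 \left(-452\right) = -34352$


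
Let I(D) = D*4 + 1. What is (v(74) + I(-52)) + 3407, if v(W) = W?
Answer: 3274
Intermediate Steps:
I(D) = 1 + 4*D (I(D) = 4*D + 1 = 1 + 4*D)
(v(74) + I(-52)) + 3407 = (74 + (1 + 4*(-52))) + 3407 = (74 + (1 - 208)) + 3407 = (74 - 207) + 3407 = -133 + 3407 = 3274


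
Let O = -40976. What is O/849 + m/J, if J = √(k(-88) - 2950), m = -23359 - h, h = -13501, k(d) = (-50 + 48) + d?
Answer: -40976/849 + 4929*I*√190/380 ≈ -48.264 + 178.79*I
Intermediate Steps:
k(d) = -2 + d
m = -9858 (m = -23359 - 1*(-13501) = -23359 + 13501 = -9858)
J = 4*I*√190 (J = √((-2 - 88) - 2950) = √(-90 - 2950) = √(-3040) = 4*I*√190 ≈ 55.136*I)
O/849 + m/J = -40976/849 - 9858*(-I*√190/760) = -40976*1/849 - (-4929)*I*√190/380 = -40976/849 + 4929*I*√190/380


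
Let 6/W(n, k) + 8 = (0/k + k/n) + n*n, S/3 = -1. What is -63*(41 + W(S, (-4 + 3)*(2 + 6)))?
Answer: -29547/11 ≈ -2686.1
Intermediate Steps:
S = -3 (S = 3*(-1) = -3)
W(n, k) = 6/(-8 + n² + k/n) (W(n, k) = 6/(-8 + ((0/k + k/n) + n*n)) = 6/(-8 + ((0 + k/n) + n²)) = 6/(-8 + (k/n + n²)) = 6/(-8 + (n² + k/n)) = 6/(-8 + n² + k/n))
-63*(41 + W(S, (-4 + 3)*(2 + 6))) = -63*(41 + 6*(-3)/((-4 + 3)*(2 + 6) + (-3)³ - 8*(-3))) = -63*(41 + 6*(-3)/(-1*8 - 27 + 24)) = -63*(41 + 6*(-3)/(-8 - 27 + 24)) = -63*(41 + 6*(-3)/(-11)) = -63*(41 + 6*(-3)*(-1/11)) = -63*(41 + 18/11) = -63*469/11 = -29547/11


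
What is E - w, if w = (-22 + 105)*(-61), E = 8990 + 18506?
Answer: 32559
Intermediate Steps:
E = 27496
w = -5063 (w = 83*(-61) = -5063)
E - w = 27496 - 1*(-5063) = 27496 + 5063 = 32559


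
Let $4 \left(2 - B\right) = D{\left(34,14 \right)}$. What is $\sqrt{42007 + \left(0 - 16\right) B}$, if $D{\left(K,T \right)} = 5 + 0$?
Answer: $\sqrt{41995} \approx 204.93$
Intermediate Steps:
$D{\left(K,T \right)} = 5$
$B = \frac{3}{4}$ ($B = 2 - \frac{5}{4} = \frac{3}{4} \approx 0.75$)
$\sqrt{42007 + \left(0 - 16\right) B} = \sqrt{42007 + \left(0 - 16\right) \frac{3}{4}} = \sqrt{42007 - 12} = \sqrt{41995}$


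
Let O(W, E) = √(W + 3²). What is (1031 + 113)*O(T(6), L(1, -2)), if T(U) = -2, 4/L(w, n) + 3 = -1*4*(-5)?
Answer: 1144*√7 ≈ 3026.7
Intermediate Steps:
L(w, n) = 4/17 (L(w, n) = 4/(-3 - 1*4*(-5)) = 4/(-3 - 4*(-5)) = 4/(-3 + 20) = 4/17)
O(W, E) = √(9 + W) (O(W, E) = √(W + 9) = √(9 + W))
(1031 + 113)*O(T(6), L(1, -2)) = (1031 + 113)*√(9 - 2) = 1144*√7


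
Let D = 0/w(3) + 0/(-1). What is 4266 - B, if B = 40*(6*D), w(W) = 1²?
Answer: 4266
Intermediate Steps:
w(W) = 1
D = 0 (D = 0/1 + 0/(-1) = 0*1 + 0*(-1) = 0 + 0 = 0)
B = 0 (B = 40*(6*0) = 40*0 = 0)
4266 - B = 4266 - 1*0 = 4266 + 0 = 4266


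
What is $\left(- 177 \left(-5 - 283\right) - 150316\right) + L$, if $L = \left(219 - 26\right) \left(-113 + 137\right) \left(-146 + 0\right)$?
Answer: $-775612$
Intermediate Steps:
$L = -676272$ ($L = \left(219 - 26\right) 24 \left(-146\right) = 193 \left(-3504\right) = -676272$)
$\left(- 177 \left(-5 - 283\right) - 150316\right) + L = \left(- 177 \left(-5 - 283\right) - 150316\right) - 676272 = \left(\left(-177\right) \left(-288\right) - 150316\right) - 676272 = \left(50976 - 150316\right) - 676272 = -99340 - 676272 = -775612$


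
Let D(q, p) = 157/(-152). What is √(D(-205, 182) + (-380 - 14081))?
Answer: I*√83532702/76 ≈ 120.26*I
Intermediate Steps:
D(q, p) = -157/152 (D(q, p) = 157*(-1/152) = -157/152)
√(D(-205, 182) + (-380 - 14081)) = √(-157/152 + (-380 - 14081)) = √(-157/152 - 14461) = √(-2198229/152) = I*√83532702/76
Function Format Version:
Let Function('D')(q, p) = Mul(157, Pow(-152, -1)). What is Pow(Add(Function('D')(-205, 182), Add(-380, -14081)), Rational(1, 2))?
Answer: Mul(Rational(1, 76), I, Pow(83532702, Rational(1, 2))) ≈ Mul(120.26, I)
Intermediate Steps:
Function('D')(q, p) = Rational(-157, 152) (Function('D')(q, p) = Mul(157, Rational(-1, 152)) = Rational(-157, 152))
Pow(Add(Function('D')(-205, 182), Add(-380, -14081)), Rational(1, 2)) = Pow(Add(Rational(-157, 152), Add(-380, -14081)), Rational(1, 2)) = Pow(Add(Rational(-157, 152), -14461), Rational(1, 2)) = Pow(Rational(-2198229, 152), Rational(1, 2)) = Mul(Rational(1, 76), I, Pow(83532702, Rational(1, 2)))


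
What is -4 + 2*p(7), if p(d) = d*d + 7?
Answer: 108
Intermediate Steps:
p(d) = 7 + d² (p(d) = d² + 7 = 7 + d²)
-4 + 2*p(7) = -4 + 2*(7 + 7²) = -4 + 2*(7 + 49) = -4 + 2*56 = -4 + 112 = 108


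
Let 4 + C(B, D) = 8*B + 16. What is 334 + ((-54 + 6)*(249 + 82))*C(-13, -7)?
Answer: 1462030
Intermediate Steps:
C(B, D) = 12 + 8*B (C(B, D) = -4 + (8*B + 16) = -4 + (16 + 8*B) = 12 + 8*B)
334 + ((-54 + 6)*(249 + 82))*C(-13, -7) = 334 + ((-54 + 6)*(249 + 82))*(12 + 8*(-13)) = 334 + (-48*331)*(12 - 104) = 334 - 15888*(-92) = 334 + 1461696 = 1462030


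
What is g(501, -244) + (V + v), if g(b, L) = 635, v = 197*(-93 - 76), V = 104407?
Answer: 71749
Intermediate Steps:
v = -33293 (v = 197*(-169) = -33293)
g(501, -244) + (V + v) = 635 + (104407 - 33293) = 635 + 71114 = 71749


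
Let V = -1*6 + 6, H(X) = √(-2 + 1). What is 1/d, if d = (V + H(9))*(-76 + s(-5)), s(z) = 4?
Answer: I/72 ≈ 0.013889*I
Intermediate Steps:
H(X) = I (H(X) = √(-1) = I)
V = 0 (V = -6 + 6 = 0)
d = -72*I (d = (0 + I)*(-76 + 4) = I*(-72) = -72*I ≈ -72.0*I)
1/d = 1/(-72*I) = I/72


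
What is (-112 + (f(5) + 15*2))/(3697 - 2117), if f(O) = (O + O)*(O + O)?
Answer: 9/790 ≈ 0.011392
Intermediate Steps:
f(O) = 4*O**2 (f(O) = (2*O)*(2*O) = 4*O**2)
(-112 + (f(5) + 15*2))/(3697 - 2117) = (-112 + (4*5**2 + 15*2))/(3697 - 2117) = (-112 + (4*25 + 30))/1580 = (-112 + (100 + 30))*(1/1580) = (-112 + 130)*(1/1580) = 18*(1/1580) = 9/790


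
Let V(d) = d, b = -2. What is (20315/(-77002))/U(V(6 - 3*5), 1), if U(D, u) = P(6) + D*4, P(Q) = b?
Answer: 20315/2926076 ≈ 0.0069427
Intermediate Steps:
P(Q) = -2
U(D, u) = -2 + 4*D (U(D, u) = -2 + D*4 = -2 + 4*D)
(20315/(-77002))/U(V(6 - 3*5), 1) = (20315/(-77002))/(-2 + 4*(6 - 3*5)) = (20315*(-1/77002))/(-2 + 4*(6 - 15)) = -20315/(77002*(-2 + 4*(-9))) = -20315/(77002*(-2 - 36)) = -20315/77002/(-38) = -20315/77002*(-1/38) = 20315/2926076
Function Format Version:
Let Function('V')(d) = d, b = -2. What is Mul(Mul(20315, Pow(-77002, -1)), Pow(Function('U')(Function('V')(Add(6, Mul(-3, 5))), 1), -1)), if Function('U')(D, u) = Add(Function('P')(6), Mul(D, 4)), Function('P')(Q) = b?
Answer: Rational(20315, 2926076) ≈ 0.0069427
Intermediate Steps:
Function('P')(Q) = -2
Function('U')(D, u) = Add(-2, Mul(4, D)) (Function('U')(D, u) = Add(-2, Mul(D, 4)) = Add(-2, Mul(4, D)))
Mul(Mul(20315, Pow(-77002, -1)), Pow(Function('U')(Function('V')(Add(6, Mul(-3, 5))), 1), -1)) = Mul(Mul(20315, Pow(-77002, -1)), Pow(Add(-2, Mul(4, Add(6, Mul(-3, 5)))), -1)) = Mul(Mul(20315, Rational(-1, 77002)), Pow(Add(-2, Mul(4, Add(6, -15))), -1)) = Mul(Rational(-20315, 77002), Pow(Add(-2, Mul(4, -9)), -1)) = Mul(Rational(-20315, 77002), Pow(Add(-2, -36), -1)) = Mul(Rational(-20315, 77002), Pow(-38, -1)) = Mul(Rational(-20315, 77002), Rational(-1, 38)) = Rational(20315, 2926076)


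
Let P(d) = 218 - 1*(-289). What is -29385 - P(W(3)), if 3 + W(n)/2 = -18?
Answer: -29892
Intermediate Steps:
W(n) = -42 (W(n) = -6 + 2*(-18) = -6 - 36 = -42)
P(d) = 507 (P(d) = 218 + 289 = 507)
-29385 - P(W(3)) = -29385 - 1*507 = -29385 - 507 = -29892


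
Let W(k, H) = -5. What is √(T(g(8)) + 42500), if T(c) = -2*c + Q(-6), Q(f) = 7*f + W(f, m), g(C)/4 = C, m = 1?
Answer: √42389 ≈ 205.89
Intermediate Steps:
g(C) = 4*C
Q(f) = -5 + 7*f (Q(f) = 7*f - 5 = -5 + 7*f)
T(c) = -47 - 2*c (T(c) = -2*c + (-5 + 7*(-6)) = -2*c + (-5 - 42) = -2*c - 47 = -47 - 2*c)
√(T(g(8)) + 42500) = √((-47 - 8*8) + 42500) = √((-47 - 2*32) + 42500) = √((-47 - 64) + 42500) = √(-111 + 42500) = √42389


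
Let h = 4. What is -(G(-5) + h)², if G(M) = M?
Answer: -1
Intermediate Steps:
-(G(-5) + h)² = -(-5 + 4)² = -1*(-1)² = -1*1 = -1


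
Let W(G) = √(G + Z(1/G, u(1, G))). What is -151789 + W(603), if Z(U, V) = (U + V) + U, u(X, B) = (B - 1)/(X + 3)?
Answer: -151789 + 5*√4870766/402 ≈ -1.5176e+5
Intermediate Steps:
u(X, B) = (-1 + B)/(3 + X)
Z(U, V) = V + 2*U
W(G) = √(-¼ + 2/G + 5*G/4) (W(G) = √(G + ((-1 + G)/(3 + 1) + 2*(1/G))) = √(G + ((-1 + G)/4 + 2/G)) = √(G + ((-¼ + G/4) + 2/G)) = √(G + (-¼ + 2/G + G/4)) = √(-¼ + 2/G + 5*G/4))
-151789 + W(603) = -151789 + √(-1 + 5*603 + 8/603)/2 = -151789 + √(-1 + 3015 + 8*(1/603))/2 = -151789 + √(-1 + 3015 + 8/603)/2 = -151789 + √(1817450/603)/2 = -151789 + (5*√4870766/201)/2 = -151789 + 5*√4870766/402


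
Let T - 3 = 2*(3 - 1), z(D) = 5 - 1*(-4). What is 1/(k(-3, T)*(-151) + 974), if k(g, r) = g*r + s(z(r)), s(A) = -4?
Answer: 1/4749 ≈ 0.00021057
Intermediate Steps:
z(D) = 9 (z(D) = 5 + 4 = 9)
T = 7 (T = 3 + 2*(3 - 1) = 3 + 2*2 = 3 + 4 = 7)
k(g, r) = -4 + g*r (k(g, r) = g*r - 4 = -4 + g*r)
1/(k(-3, T)*(-151) + 974) = 1/((-4 - 3*7)*(-151) + 974) = 1/((-4 - 21)*(-151) + 974) = 1/(-25*(-151) + 974) = 1/(3775 + 974) = 1/4749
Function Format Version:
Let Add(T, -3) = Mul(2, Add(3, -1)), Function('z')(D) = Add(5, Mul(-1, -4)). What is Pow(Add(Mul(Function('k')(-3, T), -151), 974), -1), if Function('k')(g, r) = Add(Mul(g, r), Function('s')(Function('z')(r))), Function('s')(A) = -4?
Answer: Rational(1, 4749) ≈ 0.00021057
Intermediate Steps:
Function('z')(D) = 9 (Function('z')(D) = Add(5, 4) = 9)
T = 7 (T = Add(3, Mul(2, Add(3, -1))) = Add(3, Mul(2, 2)) = Add(3, 4) = 7)
Function('k')(g, r) = Add(-4, Mul(g, r)) (Function('k')(g, r) = Add(Mul(g, r), -4) = Add(-4, Mul(g, r)))
Pow(Add(Mul(Function('k')(-3, T), -151), 974), -1) = Pow(Add(Mul(Add(-4, Mul(-3, 7)), -151), 974), -1) = Pow(Add(Mul(Add(-4, -21), -151), 974), -1) = Pow(Add(Mul(-25, -151), 974), -1) = Pow(Add(3775, 974), -1) = Pow(4749, -1) = Rational(1, 4749)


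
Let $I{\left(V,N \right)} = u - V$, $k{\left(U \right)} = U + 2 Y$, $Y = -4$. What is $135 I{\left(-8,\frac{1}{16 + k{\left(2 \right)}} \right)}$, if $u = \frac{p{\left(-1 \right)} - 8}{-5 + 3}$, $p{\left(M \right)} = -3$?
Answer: $\frac{3645}{2} \approx 1822.5$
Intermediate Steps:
$k{\left(U \right)} = -8 + U$ ($k{\left(U \right)} = U + 2 \left(-4\right) = U - 8 = -8 + U$)
$u = \frac{11}{2}$ ($u = \frac{-3 - 8}{-5 + 3} = - \frac{11}{-2} = \left(-11\right) \left(- \frac{1}{2}\right) = \frac{11}{2} \approx 5.5$)
$I{\left(V,N \right)} = \frac{11}{2} - V$
$135 I{\left(-8,\frac{1}{16 + k{\left(2 \right)}} \right)} = 135 \left(\frac{11}{2} - -8\right) = 135 \left(\frac{11}{2} + 8\right) = 135 \cdot \frac{27}{2} = \frac{3645}{2}$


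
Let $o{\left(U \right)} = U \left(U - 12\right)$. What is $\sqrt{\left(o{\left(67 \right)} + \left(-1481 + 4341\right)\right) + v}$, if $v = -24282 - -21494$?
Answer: $17 \sqrt{13} \approx 61.294$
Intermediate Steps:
$o{\left(U \right)} = U \left(-12 + U\right)$
$v = -2788$ ($v = -24282 + 21494 = -2788$)
$\sqrt{\left(o{\left(67 \right)} + \left(-1481 + 4341\right)\right) + v} = \sqrt{\left(67 \left(-12 + 67\right) + \left(-1481 + 4341\right)\right) - 2788} = \sqrt{\left(67 \cdot 55 + 2860\right) - 2788} = \sqrt{\left(3685 + 2860\right) - 2788} = \sqrt{6545 - 2788} = \sqrt{3757} = 17 \sqrt{13}$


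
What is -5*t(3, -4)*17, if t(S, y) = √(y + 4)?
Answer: 0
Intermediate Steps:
t(S, y) = √(4 + y)
-5*t(3, -4)*17 = -5*√(4 - 4)*17 = -5*√0*17 = -5*0*17 = 0*17 = 0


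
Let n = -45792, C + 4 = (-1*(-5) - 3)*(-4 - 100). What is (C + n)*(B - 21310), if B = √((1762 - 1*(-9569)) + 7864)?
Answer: 980345240 - 46004*√19195 ≈ 9.7397e+8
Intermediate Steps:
C = -212 (C = -4 + (-1*(-5) - 3)*(-4 - 100) = -4 + (5 - 3)*(-104) = -4 + 2*(-104) = -4 - 208 = -212)
B = √19195 (B = √((1762 + 9569) + 7864) = √(11331 + 7864) = √19195 ≈ 138.55)
(C + n)*(B - 21310) = (-212 - 45792)*(√19195 - 21310) = -46004*(-21310 + √19195) = 980345240 - 46004*√19195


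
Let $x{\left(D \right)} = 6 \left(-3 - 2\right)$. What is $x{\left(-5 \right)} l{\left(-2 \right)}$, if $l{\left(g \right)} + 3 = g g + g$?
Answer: $30$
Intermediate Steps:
$l{\left(g \right)} = -3 + g + g^{2}$ ($l{\left(g \right)} = -3 + \left(g g + g\right) = -3 + \left(g^{2} + g\right) = -3 + \left(g + g^{2}\right) = -3 + g + g^{2}$)
$x{\left(D \right)} = -30$ ($x{\left(D \right)} = 6 \left(-5\right) = -30$)
$x{\left(-5 \right)} l{\left(-2 \right)} = - 30 \left(-3 - 2 + \left(-2\right)^{2}\right) = - 30 \left(-3 - 2 + 4\right) = \left(-30\right) \left(-1\right) = 30$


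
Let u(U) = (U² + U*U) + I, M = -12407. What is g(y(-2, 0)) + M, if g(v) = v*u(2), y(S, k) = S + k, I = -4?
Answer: -12415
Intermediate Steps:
u(U) = -4 + 2*U² (u(U) = (U² + U*U) - 4 = (U² + U²) - 4 = 2*U² - 4 = -4 + 2*U²)
g(v) = 4*v (g(v) = v*(-4 + 2*2²) = v*(-4 + 2*4) = v*(-4 + 8) = v*4 = 4*v)
g(y(-2, 0)) + M = 4*(-2 + 0) - 12407 = 4*(-2) - 12407 = -8 - 12407 = -12415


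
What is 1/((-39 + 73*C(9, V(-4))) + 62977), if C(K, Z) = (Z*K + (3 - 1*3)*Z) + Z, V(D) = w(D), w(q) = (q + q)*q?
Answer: 1/86298 ≈ 1.1588e-5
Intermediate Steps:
w(q) = 2*q² (w(q) = (2*q)*q = 2*q²)
V(D) = 2*D²
C(K, Z) = Z + K*Z (C(K, Z) = (K*Z + (3 - 3)*Z) + Z = (K*Z + 0*Z) + Z = (K*Z + 0) + Z = K*Z + Z = Z + K*Z)
1/((-39 + 73*C(9, V(-4))) + 62977) = 1/((-39 + 73*((2*(-4)²)*(1 + 9))) + 62977) = 1/((-39 + 73*((2*16)*10)) + 62977) = 1/((-39 + 73*(32*10)) + 62977) = 1/((-39 + 73*320) + 62977) = 1/((-39 + 23360) + 62977) = 1/(23321 + 62977) = 1/86298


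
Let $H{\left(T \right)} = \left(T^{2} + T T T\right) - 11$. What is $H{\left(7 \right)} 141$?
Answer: $53721$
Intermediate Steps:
$H{\left(T \right)} = -11 + T^{2} + T^{3}$ ($H{\left(T \right)} = \left(T^{2} + T^{2} T\right) - 11 = \left(T^{2} + T^{3}\right) - 11 = -11 + T^{2} + T^{3}$)
$H{\left(7 \right)} 141 = \left(-11 + 7^{2} + 7^{3}\right) 141 = \left(-11 + 49 + 343\right) 141 = 381 \cdot 141 = 53721$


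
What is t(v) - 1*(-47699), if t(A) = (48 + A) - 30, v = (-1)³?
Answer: 47716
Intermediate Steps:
v = -1
t(A) = 18 + A
t(v) - 1*(-47699) = (18 - 1) - 1*(-47699) = 17 + 47699 = 47716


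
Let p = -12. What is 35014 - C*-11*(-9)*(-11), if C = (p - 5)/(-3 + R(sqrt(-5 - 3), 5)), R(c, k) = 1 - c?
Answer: 76199/2 - 6171*I*sqrt(2)/2 ≈ 38100.0 - 4363.6*I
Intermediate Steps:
C = -17/(-2 - 2*I*sqrt(2)) (C = (-12 - 5)/(-3 + (1 - sqrt(-5 - 3))) = -17/(-3 + (1 - sqrt(-8))) = -17/(-3 + (1 - 2*I*sqrt(2))) = -17/(-2 - 2*I*sqrt(2)) ≈ 2.8333 - 4.0069*I)
35014 - C*-11*(-9)*(-11) = 35014 - (17/6 - 17*I*sqrt(2)/6)*-11*(-9)*(-11) = 35014 - (17/6 - 17*I*sqrt(2)/6)*99*(-11) = 35014 - (17/6 - 17*I*sqrt(2)/6)*(-1089) = 35014 - (-6171/2 + 6171*I*sqrt(2)/2) = 35014 + (6171/2 - 6171*I*sqrt(2)/2) = 76199/2 - 6171*I*sqrt(2)/2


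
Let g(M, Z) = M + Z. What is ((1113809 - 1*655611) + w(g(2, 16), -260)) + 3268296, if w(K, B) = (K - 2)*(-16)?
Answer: 3726238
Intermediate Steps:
w(K, B) = 32 - 16*K (w(K, B) = (-2 + K)*(-16) = 32 - 16*K)
((1113809 - 1*655611) + w(g(2, 16), -260)) + 3268296 = ((1113809 - 1*655611) + (32 - 16*(2 + 16))) + 3268296 = ((1113809 - 655611) + (32 - 16*18)) + 3268296 = (458198 + (32 - 288)) + 3268296 = (458198 - 256) + 3268296 = 457942 + 3268296 = 3726238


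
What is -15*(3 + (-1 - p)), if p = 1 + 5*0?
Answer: -15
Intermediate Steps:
p = 1 (p = 1 + 0 = 1)
-15*(3 + (-1 - p)) = -15*(3 + (-1 - 1*1)) = -15*(3 + (-1 - 1)) = -15*(3 - 2) = -15*1 = -15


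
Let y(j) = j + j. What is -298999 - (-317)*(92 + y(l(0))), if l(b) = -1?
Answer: -270469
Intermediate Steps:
y(j) = 2*j
-298999 - (-317)*(92 + y(l(0))) = -298999 - (-317)*(92 + 2*(-1)) = -298999 - (-317)*(92 - 2) = -298999 - (-317)*90 = -298999 - 1*(-28530) = -298999 + 28530 = -270469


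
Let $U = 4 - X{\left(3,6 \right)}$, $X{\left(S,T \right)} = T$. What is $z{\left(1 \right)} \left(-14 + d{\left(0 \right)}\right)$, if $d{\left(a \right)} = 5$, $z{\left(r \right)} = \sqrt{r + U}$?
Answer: $- 9 i \approx - 9.0 i$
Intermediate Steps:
$U = -2$ ($U = 4 - 6 = -2$)
$z{\left(r \right)} = \sqrt{-2 + r}$ ($z{\left(r \right)} = \sqrt{r - 2} = \sqrt{-2 + r}$)
$z{\left(1 \right)} \left(-14 + d{\left(0 \right)}\right) = \sqrt{-2 + 1} \left(-14 + 5\right) = \sqrt{-1} \left(-9\right) = i \left(-9\right) = - 9 i$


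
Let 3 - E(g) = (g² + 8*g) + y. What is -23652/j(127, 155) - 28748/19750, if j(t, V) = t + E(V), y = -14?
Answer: -127525754/248069875 ≈ -0.51407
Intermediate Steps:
E(g) = 17 - g² - 8*g (E(g) = 3 - ((g² + 8*g) - 14) = 3 - (-14 + g² + 8*g) = 3 + (14 - g² - 8*g) = 17 - g² - 8*g)
j(t, V) = 17 + t - V² - 8*V (j(t, V) = t + (17 - V² - 8*V) = 17 + t - V² - 8*V)
-23652/j(127, 155) - 28748/19750 = -23652/(17 + 127 - 1*155² - 8*155) - 28748/19750 = -23652/(17 + 127 - 1*24025 - 1240) - 28748*1/19750 = -23652/(17 + 127 - 24025 - 1240) - 14374/9875 = -23652/(-25121) - 14374/9875 = -23652*(-1/25121) - 14374/9875 = 23652/25121 - 14374/9875 = -127525754/248069875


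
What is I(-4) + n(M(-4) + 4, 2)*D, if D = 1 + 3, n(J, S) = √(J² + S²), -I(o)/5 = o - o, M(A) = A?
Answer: 8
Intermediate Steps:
I(o) = 0 (I(o) = -5*(o - o) = -5*0 = 0)
D = 4
I(-4) + n(M(-4) + 4, 2)*D = 0 + √((-4 + 4)² + 2²)*4 = 0 + √(0² + 4)*4 = 0 + √(0 + 4)*4 = 0 + √4*4 = 0 + 2*4 = 0 + 8 = 8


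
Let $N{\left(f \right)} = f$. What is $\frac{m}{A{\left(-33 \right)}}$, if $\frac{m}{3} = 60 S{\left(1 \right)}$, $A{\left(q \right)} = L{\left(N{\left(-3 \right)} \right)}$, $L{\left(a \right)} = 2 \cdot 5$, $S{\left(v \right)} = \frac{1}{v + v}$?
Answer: $9$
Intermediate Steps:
$S{\left(v \right)} = \frac{1}{2 v}$
$L{\left(a \right)} = 10$
$A{\left(q \right)} = 10$
$m = 90$ ($m = 3 \cdot 60 \frac{1}{2 \cdot 1} = 3 \cdot 60 \cdot \frac{1}{2} \cdot 1 = 3 \cdot 60 \cdot \frac{1}{2} = 3 \cdot 30 = 90$)
$\frac{m}{A{\left(-33 \right)}} = \frac{90}{10} = 90 \cdot \frac{1}{10} = 9$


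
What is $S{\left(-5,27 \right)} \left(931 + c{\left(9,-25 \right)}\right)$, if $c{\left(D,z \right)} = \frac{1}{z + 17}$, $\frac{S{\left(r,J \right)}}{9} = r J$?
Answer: $- \frac{9048105}{8} \approx -1.131 \cdot 10^{6}$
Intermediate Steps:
$S{\left(r,J \right)} = 9 J r$ ($S{\left(r,J \right)} = 9 r J = 9 J r$)
$c{\left(D,z \right)} = \frac{1}{17 + z}$
$S{\left(-5,27 \right)} \left(931 + c{\left(9,-25 \right)}\right) = 9 \cdot 27 \left(-5\right) \left(931 + \frac{1}{17 - 25}\right) = - 1215 \left(931 + \frac{1}{-8}\right) = - 1215 \left(931 - \frac{1}{8}\right) = \left(-1215\right) \frac{7447}{8} = - \frac{9048105}{8}$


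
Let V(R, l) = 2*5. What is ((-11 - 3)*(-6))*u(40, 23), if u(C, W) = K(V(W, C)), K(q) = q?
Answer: 840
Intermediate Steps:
V(R, l) = 10
u(C, W) = 10
((-11 - 3)*(-6))*u(40, 23) = ((-11 - 3)*(-6))*10 = -14*(-6)*10 = 84*10 = 840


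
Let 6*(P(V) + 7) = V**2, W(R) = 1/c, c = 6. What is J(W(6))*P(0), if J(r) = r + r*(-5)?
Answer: 14/3 ≈ 4.6667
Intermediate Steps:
W(R) = 1/6
J(r) = -4*r (J(r) = r - 5*r = -4*r)
P(V) = -7 + V**2/6
J(W(6))*P(0) = (-4*1/6)*(-7 + (1/6)*0**2) = -2*(-7 + (1/6)*0)/3 = -2*(-7 + 0)/3 = -2/3*(-7) = 14/3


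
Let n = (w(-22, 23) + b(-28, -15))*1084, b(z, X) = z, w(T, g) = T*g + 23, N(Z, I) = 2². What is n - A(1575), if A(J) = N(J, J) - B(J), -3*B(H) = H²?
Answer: -1380803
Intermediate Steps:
N(Z, I) = 4
w(T, g) = 23 + T*g
B(H) = -H²/3
n = -553924 (n = ((23 - 22*23) - 28)*1084 = ((23 - 506) - 28)*1084 = (-483 - 28)*1084 = -511*1084 = -553924)
A(J) = 4 + J²/3 (A(J) = 4 - (-1)*J²/3 = 4 + J²/3)
n - A(1575) = -553924 - (4 + (⅓)*1575²) = -553924 - (4 + (⅓)*2480625) = -553924 - (4 + 826875) = -553924 - 1*826879 = -553924 - 826879 = -1380803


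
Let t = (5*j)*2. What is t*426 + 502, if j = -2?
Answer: -8018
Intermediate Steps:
t = -20 (t = (5*(-2))*2 = -10*2 = -20)
t*426 + 502 = -20*426 + 502 = -8520 + 502 = -8018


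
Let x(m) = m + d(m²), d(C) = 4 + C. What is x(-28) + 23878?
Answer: 24638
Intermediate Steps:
x(m) = 4 + m + m² (x(m) = m + (4 + m²) = 4 + m + m²)
x(-28) + 23878 = (4 - 28 + (-28)²) + 23878 = (4 - 28 + 784) + 23878 = 760 + 23878 = 24638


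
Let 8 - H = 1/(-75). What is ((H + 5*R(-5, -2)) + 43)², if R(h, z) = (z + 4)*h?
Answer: 5776/5625 ≈ 1.0268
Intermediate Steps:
R(h, z) = h*(4 + z) (R(h, z) = (4 + z)*h = h*(4 + z))
H = 601/75 (H = 8 - 1/(-75) = 8 - 1*(-1/75) = 8 + 1/75 = 601/75 ≈ 8.0133)
((H + 5*R(-5, -2)) + 43)² = ((601/75 + 5*(-5*(4 - 2))) + 43)² = ((601/75 + 5*(-5*2)) + 43)² = ((601/75 + 5*(-10)) + 43)² = ((601/75 - 50) + 43)² = (-3149/75 + 43)² = (76/75)² = 5776/5625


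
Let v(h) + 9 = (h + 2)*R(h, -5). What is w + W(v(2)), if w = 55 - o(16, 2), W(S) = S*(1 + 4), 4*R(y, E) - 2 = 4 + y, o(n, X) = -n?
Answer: 66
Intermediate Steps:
R(y, E) = 3/2 + y/4 (R(y, E) = 1/2 + (4 + y)/4 = 1/2 + (1 + y/4) = 3/2 + y/4)
v(h) = -9 + (2 + h)*(3/2 + h/4) (v(h) = -9 + (h + 2)*(3/2 + h/4) = -9 + (2 + h)*(3/2 + h/4))
W(S) = 5*S (W(S) = S*5 = 5*S)
w = 71 (w = 55 - (-1)*16 = 55 - 1*(-16) = 55 + 16 = 71)
w + W(v(2)) = 71 + 5*(-6 + 2*2 + (1/4)*2**2) = 71 + 5*(-6 + 4 + (1/4)*4) = 71 + 5*(-6 + 4 + 1) = 71 + 5*(-1) = 71 - 5 = 66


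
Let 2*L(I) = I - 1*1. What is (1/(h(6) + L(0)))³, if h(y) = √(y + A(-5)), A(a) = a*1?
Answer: 8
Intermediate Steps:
A(a) = a
h(y) = √(-5 + y) (h(y) = √(y - 5) = √(-5 + y))
L(I) = -½ + I/2 (L(I) = (I - 1*1)/2 = (I - 1)/2 = (-1 + I)/2 = -½ + I/2)
(1/(h(6) + L(0)))³ = (1/(√(-5 + 6) + (-½ + (½)*0)))³ = (1/(√1 + (-½ + 0)))³ = (1/(1 - ½))³ = (1/(½))³ = 2³ = 8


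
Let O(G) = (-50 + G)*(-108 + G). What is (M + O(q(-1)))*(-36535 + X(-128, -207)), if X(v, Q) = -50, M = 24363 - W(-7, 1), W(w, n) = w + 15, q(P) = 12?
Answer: -1024489755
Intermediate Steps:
W(w, n) = 15 + w
M = 24355 (M = 24363 - (15 - 7) = 24363 - 1*8 = 24363 - 8 = 24355)
O(G) = (-108 + G)*(-50 + G)
(M + O(q(-1)))*(-36535 + X(-128, -207)) = (24355 + (5400 + 12**2 - 158*12))*(-36535 - 50) = (24355 + (5400 + 144 - 1896))*(-36585) = (24355 + 3648)*(-36585) = 28003*(-36585) = -1024489755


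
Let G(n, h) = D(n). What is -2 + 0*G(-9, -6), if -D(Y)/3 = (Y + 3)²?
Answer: -2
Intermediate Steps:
D(Y) = -3*(3 + Y)² (D(Y) = -3*(Y + 3)² = -3*(3 + Y)²)
G(n, h) = -3*(3 + n)²
-2 + 0*G(-9, -6) = -2 + 0*(-3*(3 - 9)²) = -2 + 0*(-3*(-6)²) = -2 + 0*(-3*36) = -2 + 0*(-108) = -2 + 0 = -2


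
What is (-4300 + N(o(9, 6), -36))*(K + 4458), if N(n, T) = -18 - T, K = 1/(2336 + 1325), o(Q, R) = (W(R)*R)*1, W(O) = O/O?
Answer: -69885404398/3661 ≈ -1.9089e+7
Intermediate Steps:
W(O) = 1
o(Q, R) = R (o(Q, R) = (1*R)*1 = R*1 = R)
K = 1/3661 ≈ 0.00027315
(-4300 + N(o(9, 6), -36))*(K + 4458) = (-4300 + (-18 - 1*(-36)))*(1/3661 + 4458) = (-4300 + (-18 + 36))*(16320739/3661) = (-4300 + 18)*(16320739/3661) = -4282*16320739/3661 = -69885404398/3661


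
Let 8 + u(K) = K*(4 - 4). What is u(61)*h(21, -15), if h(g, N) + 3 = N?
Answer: 144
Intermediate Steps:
h(g, N) = -3 + N
u(K) = -8 (u(K) = -8 + K*(4 - 4) = -8 + K*0 = -8 + 0 = -8)
u(61)*h(21, -15) = -8*(-3 - 15) = -8*(-18) = 144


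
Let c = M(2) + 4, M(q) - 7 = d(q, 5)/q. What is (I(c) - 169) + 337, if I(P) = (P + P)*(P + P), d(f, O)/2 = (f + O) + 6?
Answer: 2472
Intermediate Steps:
d(f, O) = 12 + 2*O + 2*f (d(f, O) = 2*((f + O) + 6) = 2*((O + f) + 6) = 2*(6 + O + f) = 12 + 2*O + 2*f)
M(q) = 7 + (22 + 2*q)/q (M(q) = 7 + (12 + 2*5 + 2*q)/q = 7 + (12 + 10 + 2*q)/q = 7 + (22 + 2*q)/q)
c = 24 (c = (9 + 22/2) + 4 = (9 + 22*(½)) + 4 = (9 + 11) + 4 = 20 + 4 = 24)
I(P) = 4*P² (I(P) = (2*P)*(2*P) = 4*P²)
(I(c) - 169) + 337 = (4*24² - 169) + 337 = (4*576 - 169) + 337 = (2304 - 169) + 337 = 2135 + 337 = 2472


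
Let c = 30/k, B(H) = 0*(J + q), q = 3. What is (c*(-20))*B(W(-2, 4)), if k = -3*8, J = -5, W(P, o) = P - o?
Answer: 0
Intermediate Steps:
k = -24
B(H) = 0 (B(H) = 0*(-5 + 3) = 0*(-2) = 0)
c = -5/4 (c = 30/(-24) = 30*(-1/24) = -5/4 ≈ -1.2500)
(c*(-20))*B(W(-2, 4)) = -5/4*(-20)*0 = 25*0 = 0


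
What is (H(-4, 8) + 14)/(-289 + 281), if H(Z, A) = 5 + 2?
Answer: -21/8 ≈ -2.6250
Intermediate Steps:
H(Z, A) = 7
(H(-4, 8) + 14)/(-289 + 281) = (7 + 14)/(-289 + 281) = 21/(-8) = -⅛*21 = -21/8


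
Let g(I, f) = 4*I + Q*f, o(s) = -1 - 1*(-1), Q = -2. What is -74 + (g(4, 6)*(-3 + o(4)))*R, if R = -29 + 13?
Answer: 118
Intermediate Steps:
o(s) = 0 (o(s) = -1 + 1 = 0)
g(I, f) = -2*f + 4*I (g(I, f) = 4*I - 2*f = -2*f + 4*I)
R = -16
-74 + (g(4, 6)*(-3 + o(4)))*R = -74 + ((-2*6 + 4*4)*(-3 + 0))*(-16) = -74 + ((-12 + 16)*(-3))*(-16) = -74 + (4*(-3))*(-16) = -74 - 12*(-16) = -74 + 192 = 118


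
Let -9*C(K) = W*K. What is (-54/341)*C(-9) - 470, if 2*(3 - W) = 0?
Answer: -160432/341 ≈ -470.48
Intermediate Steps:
W = 3 (W = 3 - 1/2*0 = 3 + 0 = 3)
C(K) = -K/3
(-54/341)*C(-9) - 470 = (-54/341)*(-1/3*(-9)) - 470 = -54*1/341*3 - 470 = -54/341*3 - 470 = -162/341 - 470 = -160432/341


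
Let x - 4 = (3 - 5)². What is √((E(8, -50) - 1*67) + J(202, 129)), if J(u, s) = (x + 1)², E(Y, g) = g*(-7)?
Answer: 2*√91 ≈ 19.079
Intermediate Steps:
E(Y, g) = -7*g
x = 8 (x = 4 + (3 - 5)² = 4 + (-2)² = 4 + 4 = 8)
J(u, s) = 81 (J(u, s) = (8 + 1)² = 9² = 81)
√((E(8, -50) - 1*67) + J(202, 129)) = √((-7*(-50) - 1*67) + 81) = √((350 - 67) + 81) = √(283 + 81) = √364 = 2*√91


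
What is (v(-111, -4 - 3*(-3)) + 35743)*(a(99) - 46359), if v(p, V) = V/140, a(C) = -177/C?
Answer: -109366969595/66 ≈ -1.6571e+9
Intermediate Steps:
v(p, V) = V/140 (v(p, V) = V*(1/140) = V/140)
(v(-111, -4 - 3*(-3)) + 35743)*(a(99) - 46359) = ((-4 - 3*(-3))/140 + 35743)*(-177/99 - 46359) = ((-4 + 9)/140 + 35743)*(-177*1/99 - 46359) = ((1/140)*5 + 35743)*(-59/33 - 46359) = (1/28 + 35743)*(-1529906/33) = (1000805/28)*(-1529906/33) = -109366969595/66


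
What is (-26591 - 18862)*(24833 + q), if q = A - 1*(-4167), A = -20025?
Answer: -407940675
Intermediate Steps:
q = -15858 (q = -20025 - 1*(-4167) = -20025 + 4167 = -15858)
(-26591 - 18862)*(24833 + q) = (-26591 - 18862)*(24833 - 15858) = -45453*8975 = -407940675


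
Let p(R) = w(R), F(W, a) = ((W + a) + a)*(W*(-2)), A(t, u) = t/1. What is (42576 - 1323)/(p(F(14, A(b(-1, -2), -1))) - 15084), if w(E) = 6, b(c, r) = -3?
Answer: -13751/5026 ≈ -2.7360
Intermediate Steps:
A(t, u) = t (A(t, u) = t*1 = t)
F(W, a) = -2*W*(W + 2*a) (F(W, a) = (W + 2*a)*(-2*W) = -2*W*(W + 2*a))
p(R) = 6
(42576 - 1323)/(p(F(14, A(b(-1, -2), -1))) - 15084) = (42576 - 1323)/(6 - 15084) = 41253/(-15078) = 41253*(-1/15078) = -13751/5026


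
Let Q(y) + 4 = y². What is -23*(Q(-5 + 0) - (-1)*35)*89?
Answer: -114632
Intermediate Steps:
Q(y) = -4 + y²
-23*(Q(-5 + 0) - (-1)*35)*89 = -23*((-4 + (-5 + 0)²) - (-1)*35)*89 = -23*((-4 + (-5)²) - 1*(-35))*89 = -23*((-4 + 25) + 35)*89 = -23*(21 + 35)*89 = -23*56*89 = -1288*89 = -114632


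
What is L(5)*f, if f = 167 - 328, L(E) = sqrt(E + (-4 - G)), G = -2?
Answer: -161*sqrt(3) ≈ -278.86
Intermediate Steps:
L(E) = sqrt(-2 + E) (L(E) = sqrt(E + (-4 - 1*(-2))) = sqrt(E + (-4 + 2)) = sqrt(E - 2) = sqrt(-2 + E))
f = -161
L(5)*f = sqrt(-2 + 5)*(-161) = sqrt(3)*(-161) = -161*sqrt(3)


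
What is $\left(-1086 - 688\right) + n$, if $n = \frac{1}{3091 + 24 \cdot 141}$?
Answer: $- \frac{11486649}{6475} \approx -1774.0$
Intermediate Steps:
$n = \frac{1}{6475}$ ($n = \frac{1}{3091 + 3384} = \frac{1}{6475} \approx 0.00015444$)
$\left(-1086 - 688\right) + n = \left(-1086 - 688\right) + \frac{1}{6475} = -1774 + \frac{1}{6475} = - \frac{11486649}{6475}$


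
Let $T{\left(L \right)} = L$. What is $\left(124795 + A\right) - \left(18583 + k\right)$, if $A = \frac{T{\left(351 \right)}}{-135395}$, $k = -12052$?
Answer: $\frac{1231719533}{10415} \approx 1.1826 \cdot 10^{5}$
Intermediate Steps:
$A = - \frac{27}{10415}$ ($A = \frac{351}{-135395} = 351 \left(- \frac{1}{135395}\right) = - \frac{27}{10415} \approx -0.0025924$)
$\left(124795 + A\right) - \left(18583 + k\right) = \left(124795 - \frac{27}{10415}\right) - 6531 = \frac{1299739898}{10415} + \left(-18583 + 12052\right) = \frac{1299739898}{10415} - 6531 = \frac{1231719533}{10415}$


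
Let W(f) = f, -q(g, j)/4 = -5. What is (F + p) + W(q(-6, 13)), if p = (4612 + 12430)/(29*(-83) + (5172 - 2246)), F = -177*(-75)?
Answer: 6917147/519 ≈ 13328.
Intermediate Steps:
q(g, j) = 20 (q(g, j) = -4*(-5) = 20)
F = 13275
p = 17042/519 (p = 17042/(-2407 + 2926) = 17042/519 ≈ 32.836)
(F + p) + W(q(-6, 13)) = (13275 + 17042/519) + 20 = 6906767/519 + 20 = 6917147/519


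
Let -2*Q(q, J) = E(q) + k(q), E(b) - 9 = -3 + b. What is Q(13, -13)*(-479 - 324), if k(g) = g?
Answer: 12848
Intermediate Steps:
E(b) = 6 + b (E(b) = 9 + (-3 + b) = 6 + b)
Q(q, J) = -3 - q (Q(q, J) = -((6 + q) + q)/2 = -(6 + 2*q)/2 = -3 - q)
Q(13, -13)*(-479 - 324) = (-3 - 1*13)*(-479 - 324) = (-3 - 13)*(-803) = -16*(-803) = 12848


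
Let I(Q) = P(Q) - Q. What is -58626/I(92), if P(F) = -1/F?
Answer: 5393592/8465 ≈ 637.16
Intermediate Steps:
I(Q) = -Q - 1/Q (I(Q) = -1/Q - Q = -Q - 1/Q)
-58626/I(92) = -58626/(-1*92 - 1/92) = -58626/(-92 - 1*1/92) = -58626/(-92 - 1/92) = -58626/(-8465/92) = -58626*(-92/8465) = 5393592/8465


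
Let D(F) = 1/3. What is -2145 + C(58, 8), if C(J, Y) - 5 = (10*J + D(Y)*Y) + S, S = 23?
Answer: -4603/3 ≈ -1534.3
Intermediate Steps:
D(F) = ⅓
C(J, Y) = 28 + 10*J + Y/3 (C(J, Y) = 5 + ((10*J + Y/3) + 23) = 5 + (23 + 10*J + Y/3) = 28 + 10*J + Y/3)
-2145 + C(58, 8) = -2145 + (28 + 10*58 + (⅓)*8) = -2145 + (28 + 580 + 8/3) = -2145 + 1832/3 = -4603/3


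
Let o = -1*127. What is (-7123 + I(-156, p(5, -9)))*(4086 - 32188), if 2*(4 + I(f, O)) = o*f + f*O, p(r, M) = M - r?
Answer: -108782842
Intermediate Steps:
o = -127
I(f, O) = -4 - 127*f/2 + O*f/2 (I(f, O) = -4 + (-127*f + f*O)/2 = -4 + (-127*f + O*f)/2 = -4 + (-127*f/2 + O*f/2) = -4 - 127*f/2 + O*f/2)
(-7123 + I(-156, p(5, -9)))*(4086 - 32188) = (-7123 + (-4 - 127/2*(-156) + (1/2)*(-9 - 1*5)*(-156)))*(4086 - 32188) = (-7123 + (-4 + 9906 + (1/2)*(-9 - 5)*(-156)))*(-28102) = (-7123 + (-4 + 9906 + (1/2)*(-14)*(-156)))*(-28102) = (-7123 + (-4 + 9906 + 1092))*(-28102) = (-7123 + 10994)*(-28102) = 3871*(-28102) = -108782842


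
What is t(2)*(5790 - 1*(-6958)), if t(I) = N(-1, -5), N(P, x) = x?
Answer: -63740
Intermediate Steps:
t(I) = -5
t(2)*(5790 - 1*(-6958)) = -5*(5790 - 1*(-6958)) = -5*(5790 + 6958) = -5*12748 = -63740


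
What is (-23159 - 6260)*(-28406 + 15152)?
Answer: 389919426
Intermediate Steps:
(-23159 - 6260)*(-28406 + 15152) = -29419*(-13254) = 389919426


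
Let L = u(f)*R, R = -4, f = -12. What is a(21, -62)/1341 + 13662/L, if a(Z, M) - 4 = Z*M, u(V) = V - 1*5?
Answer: 9116239/45594 ≈ 199.94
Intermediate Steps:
u(V) = -5 + V (u(V) = V - 5 = -5 + V)
a(Z, M) = 4 + M*Z (a(Z, M) = 4 + Z*M = 4 + M*Z)
L = 68 (L = (-5 - 12)*(-4) = -17*(-4) = 68)
a(21, -62)/1341 + 13662/L = (4 - 62*21)/1341 + 13662/68 = (4 - 1302)*(1/1341) + 13662*(1/68) = -1298*1/1341 + 6831/34 = -1298/1341 + 6831/34 = 9116239/45594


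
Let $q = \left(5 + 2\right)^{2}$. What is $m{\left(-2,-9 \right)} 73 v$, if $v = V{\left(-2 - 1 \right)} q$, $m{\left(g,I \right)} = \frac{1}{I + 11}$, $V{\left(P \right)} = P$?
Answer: $- \frac{10731}{2} \approx -5365.5$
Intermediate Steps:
$m{\left(g,I \right)} = \frac{1}{11 + I}$
$q = 49$ ($q = 7^{2} = 49$)
$v = -147$ ($v = \left(-2 - 1\right) 49 = \left(-3\right) 49 = -147$)
$m{\left(-2,-9 \right)} 73 v = \frac{1}{11 - 9} \cdot 73 \left(-147\right) = \frac{1}{2} \cdot 73 \left(-147\right) = \frac{73}{2} \left(-147\right) = - \frac{10731}{2}$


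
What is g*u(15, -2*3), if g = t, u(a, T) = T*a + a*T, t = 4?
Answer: -720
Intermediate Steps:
u(a, T) = 2*T*a (u(a, T) = T*a + T*a = 2*T*a)
g = 4
g*u(15, -2*3) = 4*(2*(-2*3)*15) = 4*(2*(-6)*15) = 4*(-180) = -720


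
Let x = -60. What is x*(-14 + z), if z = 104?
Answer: -5400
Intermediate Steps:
x*(-14 + z) = -60*(-14 + 104) = -60*90 = -5400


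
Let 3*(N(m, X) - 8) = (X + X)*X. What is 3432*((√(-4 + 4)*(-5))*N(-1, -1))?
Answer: 0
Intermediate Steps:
N(m, X) = 8 + 2*X²/3 (N(m, X) = 8 + ((X + X)*X)/3 = 8 + ((2*X)*X)/3 = 8 + (2*X²)/3 = 8 + 2*X²/3)
3432*((√(-4 + 4)*(-5))*N(-1, -1)) = 3432*((√(-4 + 4)*(-5))*(8 + (⅔)*(-1)²)) = 3432*((√0*(-5))*(8 + (⅔)*1)) = 3432*((0*(-5))*(8 + ⅔)) = 3432*(0*(26/3)) = 3432*0 = 0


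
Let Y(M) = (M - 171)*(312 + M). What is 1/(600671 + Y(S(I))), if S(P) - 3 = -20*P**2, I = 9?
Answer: 1/2934011 ≈ 3.4083e-7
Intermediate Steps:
S(P) = 3 - 20*P**2
Y(M) = (-171 + M)*(312 + M)
1/(600671 + Y(S(I))) = 1/(600671 + (-53352 + (3 - 20*9**2)**2 + 141*(3 - 20*9**2))) = 1/(600671 + (-53352 + (3 - 20*81)**2 + 141*(3 - 20*81))) = 1/(600671 + (-53352 + (3 - 1620)**2 + 141*(3 - 1620))) = 1/(600671 + (-53352 + (-1617)**2 + 141*(-1617))) = 1/(600671 + (-53352 + 2614689 - 227997)) = 1/(600671 + 2333340) = 1/2934011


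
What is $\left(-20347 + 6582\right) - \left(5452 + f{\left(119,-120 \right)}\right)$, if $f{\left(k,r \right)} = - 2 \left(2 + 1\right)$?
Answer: $-19211$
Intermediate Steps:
$f{\left(k,r \right)} = -6$ ($f{\left(k,r \right)} = \left(-2\right) 3 = -6$)
$\left(-20347 + 6582\right) - \left(5452 + f{\left(119,-120 \right)}\right) = \left(-20347 + 6582\right) - 5446 = -13765 + \left(-5452 + 6\right) = -13765 - 5446 = -19211$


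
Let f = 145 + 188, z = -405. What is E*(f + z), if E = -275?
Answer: 19800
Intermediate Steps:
f = 333
E*(f + z) = -275*(333 - 405) = -275*(-72) = 19800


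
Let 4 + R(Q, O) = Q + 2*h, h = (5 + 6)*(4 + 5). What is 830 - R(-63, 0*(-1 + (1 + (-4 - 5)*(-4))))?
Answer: 699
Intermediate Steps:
h = 99 (h = 11*9 = 99)
R(Q, O) = 194 + Q (R(Q, O) = -4 + (Q + 2*99) = -4 + (Q + 198) = -4 + (198 + Q) = 194 + Q)
830 - R(-63, 0*(-1 + (1 + (-4 - 5)*(-4)))) = 830 - (194 - 63) = 830 - 1*131 = 830 - 131 = 699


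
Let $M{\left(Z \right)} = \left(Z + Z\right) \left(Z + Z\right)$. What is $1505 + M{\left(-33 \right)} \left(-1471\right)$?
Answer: $-6406171$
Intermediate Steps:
$M{\left(Z \right)} = 4 Z^{2}$ ($M{\left(Z \right)} = 2 Z 2 Z = 4 Z^{2}$)
$1505 + M{\left(-33 \right)} \left(-1471\right) = 1505 + 4 \left(-33\right)^{2} \left(-1471\right) = 1505 + 4 \cdot 1089 \left(-1471\right) = 1505 + 4356 \left(-1471\right) = 1505 - 6407676 = -6406171$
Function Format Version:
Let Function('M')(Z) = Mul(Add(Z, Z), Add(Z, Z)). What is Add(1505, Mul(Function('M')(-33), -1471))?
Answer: -6406171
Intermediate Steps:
Function('M')(Z) = Mul(4, Pow(Z, 2)) (Function('M')(Z) = Mul(Mul(2, Z), Mul(2, Z)) = Mul(4, Pow(Z, 2)))
Add(1505, Mul(Function('M')(-33), -1471)) = Add(1505, Mul(Mul(4, Pow(-33, 2)), -1471)) = Add(1505, Mul(Mul(4, 1089), -1471)) = Add(1505, Mul(4356, -1471)) = Add(1505, -6407676) = -6406171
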